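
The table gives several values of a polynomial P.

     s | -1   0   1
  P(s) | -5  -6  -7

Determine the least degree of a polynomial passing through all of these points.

Forward differences of the values at s = -1, 0, 1:
  P  : -5  -6  -7
  Δ  : -1  -1
  Δ^2: 0
The first differences are constant (-1) and nonzero, while all higher differences vanish, so the minimal degree is 1.

1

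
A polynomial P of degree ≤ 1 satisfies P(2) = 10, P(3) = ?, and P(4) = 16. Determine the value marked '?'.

On equispaced nodes a degree-1 polynomial has vanishing second forward difference, so
  P(2) - 2·P(3) + P(4) = 0.
Substituting the known values and solving for P(3):
  -2·P(3) = -26
  P(3) = 13.

13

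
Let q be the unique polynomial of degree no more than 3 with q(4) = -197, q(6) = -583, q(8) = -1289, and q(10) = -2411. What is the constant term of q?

Write q(t) = at^3 + bt^2 + ct + d. Substituting each data point gives a linear system:
  64a + 16b + 4c + d = -197
  216a + 36b + 6c + d = -583
  512a + 64b + 8c + d = -1289
  1000a + 100b + 10c + d = -2411
Solving the system yields a = -2, b = -4, c = -1, d = -1.
So q(t) = -2t³ - 4t² - t - 1.
The constant term is -1.

-1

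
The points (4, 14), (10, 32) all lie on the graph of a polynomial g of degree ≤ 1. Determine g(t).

g(t) = 3t + 2

Using the Lagrange interpolation formula with nodes 4, 10:
  L_0(t) = (t - 10) / -6
  L_1(t) = (t - 4) / 6
Then g(t) = 14·L_0(t) + 32·L_1(t).
Expanding and collecting terms gives g(t) = 3t + 2.
Check: g(4) = 14. ✓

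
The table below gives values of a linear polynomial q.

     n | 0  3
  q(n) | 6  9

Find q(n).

q(n) = n + 6

Write q(n) = an + b. Substituting each data point gives a linear system:
  b = 6
  3a + b = 9
Solving the system yields a = 1, b = 6.
So q(n) = n + 6.
Check: q(0) = 6. ✓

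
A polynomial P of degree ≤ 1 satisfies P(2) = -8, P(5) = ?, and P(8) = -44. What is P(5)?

On equispaced nodes a degree-1 polynomial has vanishing second forward difference, so
  P(2) - 2·P(5) + P(8) = 0.
Substituting the known values and solving for P(5):
  -2·P(5) = 52
  P(5) = -26.

-26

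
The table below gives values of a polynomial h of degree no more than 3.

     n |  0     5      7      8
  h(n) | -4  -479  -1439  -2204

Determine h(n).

Write h(n) = an^3 + bn^2 + cn + d. Substituting each data point gives a linear system:
  d = -4
  125a + 25b + 5c + d = -479
  343a + 49b + 7c + d = -1439
  512a + 64b + 8c + d = -2204
Solving the system yields a = -5, b = 5, c = 5, d = -4.
So h(n) = -5n^3 + 5n^2 + 5n - 4.
Check: h(7) = -1439. ✓

h(n) = -5n^3 + 5n^2 + 5n - 4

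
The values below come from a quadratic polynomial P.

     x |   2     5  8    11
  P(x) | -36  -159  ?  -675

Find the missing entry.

On equispaced nodes a degree-2 polynomial has vanishing third forward difference, so
  - P(2) + 3·P(5) - 3·P(8) + P(11) = 0.
Substituting the known values and solving for P(8):
  -3·P(8) = 1116
  P(8) = -372.

-372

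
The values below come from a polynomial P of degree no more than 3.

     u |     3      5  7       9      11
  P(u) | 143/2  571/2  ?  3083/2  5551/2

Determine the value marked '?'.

The 4 known points determine the degree-3 polynomial uniquely.
Write P(u) = au^3 + bu^2 + cu + d. Substituting each data point gives a linear system:
  27a + 9b + 3c + d = 143/2
  125a + 25b + 5c + d = 571/2
  729a + 81b + 9c + d = 3083/2
  1331a + 121b + 11c + d = 5551/2
Solving the system yields a = 2, b = 1/2, c = 5, d = -2.
So P(u) = 2u^3 + (1/2)u^2 + 5u - 2.
Then P(7) = 1487/2.

1487/2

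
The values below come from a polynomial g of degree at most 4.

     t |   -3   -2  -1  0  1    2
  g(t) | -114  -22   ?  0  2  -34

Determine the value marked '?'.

On equispaced nodes a degree-4 polynomial has vanishing fifth forward difference, so
  - g(-3) + 5·g(-2) - 10·g(-1) + 10·g(0) - 5·g(1) + g(2) = 0.
Substituting the known values and solving for g(-1):
  -10·g(-1) = 40
  g(-1) = -4.

-4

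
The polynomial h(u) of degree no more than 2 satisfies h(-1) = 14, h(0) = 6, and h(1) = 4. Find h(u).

Write h(u) = au^2 + bu + c. Substituting each data point gives a linear system:
  a - b + c = 14
  c = 6
  a + b + c = 4
Solving the system yields a = 3, b = -5, c = 6.
So h(u) = 3u^2 - 5u + 6.
Check: h(0) = 6. ✓

h(u) = 3u^2 - 5u + 6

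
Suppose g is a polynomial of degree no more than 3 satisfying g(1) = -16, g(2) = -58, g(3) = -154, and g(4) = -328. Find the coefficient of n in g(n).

-5

Write g(n) = an^3 + bn^2 + cn + d. Substituting each data point gives a linear system:
  a + b + c + d = -16
  8a + 4b + 2c + d = -58
  27a + 9b + 3c + d = -154
  64a + 16b + 4c + d = -328
Solving the system yields a = -4, b = -3, c = -5, d = -4.
So g(n) = -4n³ - 3n² - 5n - 4.
The coefficient of n is -5.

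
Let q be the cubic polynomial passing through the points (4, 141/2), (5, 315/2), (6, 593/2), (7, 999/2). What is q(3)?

Using the Lagrange interpolation formula with nodes 4, 5, 6, 7:
  L_0(n) = (n - 5)(n - 6)(n - 7) / -6
  L_1(n) = (n - 4)(n - 6)(n - 7) / 2
  L_2(n) = (n - 4)(n - 5)(n - 7) / -2
  L_3(n) = (n - 4)(n - 5)(n - 6) / 6
Then q(n) = 141/2·L_0(n) + 315/2·L_1(n) + 593/2·L_2(n) + 999/2·L_3(n).
Expanding and collecting terms gives q(n) = 2n^3 - 4n^2 + n + 5/2.
Evaluating at n = 3: q(3) = 47/2.

47/2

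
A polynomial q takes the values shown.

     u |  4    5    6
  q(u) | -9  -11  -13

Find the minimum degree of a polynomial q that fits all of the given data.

1

Forward differences of the values at u = 4, 5, 6:
  q  : -9  -11  -13
  Δ  : -2  -2
  Δ^2: 0
The first differences are constant (-2) and nonzero, while all higher differences vanish, so the minimal degree is 1.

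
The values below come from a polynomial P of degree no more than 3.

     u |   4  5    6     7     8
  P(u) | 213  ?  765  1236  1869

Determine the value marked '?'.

On equispaced nodes a degree-3 polynomial has vanishing fourth forward difference, so
  P(4) - 4·P(5) + 6·P(6) - 4·P(7) + P(8) = 0.
Substituting the known values and solving for P(5):
  -4·P(5) = -1728
  P(5) = 432.

432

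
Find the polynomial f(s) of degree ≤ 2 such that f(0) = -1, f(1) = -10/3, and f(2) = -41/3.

Write f(s) = as^2 + bs + c. Substituting each data point gives a linear system:
  c = -1
  a + b + c = -10/3
  4a + 2b + c = -41/3
Solving the system yields a = -4, b = 5/3, c = -1.
So f(s) = -4s^2 + (5/3)s - 1.
Check: f(2) = -41/3. ✓

f(s) = -4s^2 + (5/3)s - 1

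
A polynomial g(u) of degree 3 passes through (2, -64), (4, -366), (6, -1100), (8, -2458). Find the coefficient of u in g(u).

-3

Write g(u) = au^3 + bu^2 + cu + d. Substituting each data point gives a linear system:
  8a + 4b + 2c + d = -64
  64a + 16b + 4c + d = -366
  216a + 36b + 6c + d = -1100
  512a + 64b + 8c + d = -2458
Solving the system yields a = -4, b = -6, c = -3, d = -2.
So g(u) = -4u³ - 6u² - 3u - 2.
The coefficient of u is -3.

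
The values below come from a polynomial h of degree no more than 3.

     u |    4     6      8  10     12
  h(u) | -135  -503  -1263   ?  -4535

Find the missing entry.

The 4 known points determine the degree-3 polynomial uniquely.
Write h(u) = au^3 + bu^2 + cu + d. Substituting each data point gives a linear system:
  64a + 16b + 4c + d = -135
  216a + 36b + 6c + d = -503
  512a + 64b + 8c + d = -1263
  1728a + 144b + 12c + d = -4535
Solving the system yields a = -3, b = 5, c = -6, d = 1.
So h(u) = -3u³ + 5u² - 6u + 1.
Then h(10) = -2559.

-2559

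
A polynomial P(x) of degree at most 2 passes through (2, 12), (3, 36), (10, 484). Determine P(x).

Using the Lagrange interpolation formula with nodes 2, 3, 10:
  L_0(x) = (x - 3)(x - 10) / 8
  L_1(x) = (x - 2)(x - 10) / -7
  L_2(x) = (x - 2)(x - 3) / 56
Then P(x) = 12·L_0(x) + 36·L_1(x) + 484·L_2(x).
Expanding and collecting terms gives P(x) = 5x² - x - 6.
Check: P(3) = 36. ✓

P(x) = 5x^2 - x - 6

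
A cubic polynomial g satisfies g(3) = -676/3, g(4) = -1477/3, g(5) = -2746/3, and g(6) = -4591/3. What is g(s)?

g(s) = -6s^3 - 6s^2 - 3s - 1/3

Using the Lagrange interpolation formula with nodes 3, 4, 5, 6:
  L_0(s) = (s - 4)(s - 5)(s - 6) / -6
  L_1(s) = (s - 3)(s - 5)(s - 6) / 2
  L_2(s) = (s - 3)(s - 4)(s - 6) / -2
  L_3(s) = (s - 3)(s - 4)(s - 5) / 6
Then g(s) = -676/3·L_0(s) - 1477/3·L_1(s) - 2746/3·L_2(s) - 4591/3·L_3(s).
Expanding and collecting terms gives g(s) = -6s³ - 6s² - 3s - 1/3.
Check: g(6) = -4591/3. ✓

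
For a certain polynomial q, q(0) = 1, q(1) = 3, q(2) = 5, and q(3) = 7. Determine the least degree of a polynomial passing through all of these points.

Forward differences of the values at n = 0, 1, 2, 3:
  q  : 1  3  5  7
  Δ  : 2  2  2
  Δ^2: 0  0
  Δ^3: 0
The first differences are constant (2) and nonzero, while all higher differences vanish, so the minimal degree is 1.

1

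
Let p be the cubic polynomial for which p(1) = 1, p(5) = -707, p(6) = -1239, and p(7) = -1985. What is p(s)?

p(s) = -6s^3 + s^2 + 3s + 3

Write p(s) = as^3 + bs^2 + cs + d. Substituting each data point gives a linear system:
  a + b + c + d = 1
  125a + 25b + 5c + d = -707
  216a + 36b + 6c + d = -1239
  343a + 49b + 7c + d = -1985
Solving the system yields a = -6, b = 1, c = 3, d = 3.
So p(s) = -6s³ + s² + 3s + 3.
Check: p(7) = -1985. ✓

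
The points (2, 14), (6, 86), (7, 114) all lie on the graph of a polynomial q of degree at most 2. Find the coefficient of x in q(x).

2

Write q(x) = ax^2 + bx + c. Substituting each data point gives a linear system:
  4a + 2b + c = 14
  36a + 6b + c = 86
  49a + 7b + c = 114
Solving the system yields a = 2, b = 2, c = 2.
So q(x) = 2x^2 + 2x + 2.
The coefficient of x is 2.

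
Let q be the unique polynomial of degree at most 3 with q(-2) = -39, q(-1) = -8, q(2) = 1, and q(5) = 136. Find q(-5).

Using the Lagrange interpolation formula with nodes -2, -1, 2, 5:
  L_0(n) = (n + 1)(n - 2)(n - 5) / -28
  L_1(n) = (n + 2)(n - 2)(n - 5) / 18
  L_2(n) = (n + 2)(n + 1)(n - 5) / -36
  L_3(n) = (n + 2)(n + 1)(n - 2) / 126
Then q(n) = -39·L_0(n) - 8·L_1(n) + 1·L_2(n) + 136·L_3(n).
Expanding and collecting terms gives q(n) = 2n^3 - 5n^2 + 2n + 1.
Evaluating at n = -5: q(-5) = -384.

-384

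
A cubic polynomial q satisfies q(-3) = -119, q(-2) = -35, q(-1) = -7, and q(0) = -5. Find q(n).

q(n) = 5n^3 + 2n^2 - n - 5

Using the Lagrange interpolation formula with nodes -3, -2, -1, 0:
  L_0(n) = (n + 2)(n + 1)n / -6
  L_1(n) = (n + 3)(n + 1)n / 2
  L_2(n) = (n + 3)(n + 2)n / -2
  L_3(n) = (n + 3)(n + 2)(n + 1) / 6
Then q(n) = -119·L_0(n) - 35·L_1(n) - 7·L_2(n) - 5·L_3(n).
Expanding and collecting terms gives q(n) = 5n^3 + 2n^2 - n - 5.
Check: q(-3) = -119. ✓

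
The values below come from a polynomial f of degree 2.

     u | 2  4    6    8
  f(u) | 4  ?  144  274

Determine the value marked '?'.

54

The 3 known points determine the degree-2 polynomial uniquely.
Write f(u) = au^2 + bu + c. Substituting each data point gives a linear system:
  4a + 2b + c = 4
  36a + 6b + c = 144
  64a + 8b + c = 274
Solving the system yields a = 5, b = -5, c = -6.
So f(u) = 5u² - 5u - 6.
Then f(4) = 54.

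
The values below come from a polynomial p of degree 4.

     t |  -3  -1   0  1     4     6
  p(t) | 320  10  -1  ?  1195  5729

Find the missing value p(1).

4

The 5 known points determine the degree-4 polynomial uniquely.
Write p(t) = at^4 + bt^3 + ct^2 + dt + e. Substituting each data point gives a linear system:
  81a - 27b + 9c - 3d + e = 320
  a - b + c - d + e = 10
  e = -1
  256a + 64b + 16c + 4d + e = 1195
  1296a + 216b + 36c + 6d + e = 5729
Solving the system yields a = 4, b = 2, c = 4, d = -5, e = -1.
So p(t) = 4t⁴ + 2t³ + 4t² - 5t - 1.
Then p(1) = 4.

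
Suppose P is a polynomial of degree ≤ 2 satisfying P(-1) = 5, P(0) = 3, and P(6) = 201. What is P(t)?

P(t) = 5t^2 + 3t + 3

Write P(t) = at^2 + bt + c. Substituting each data point gives a linear system:
  a - b + c = 5
  c = 3
  36a + 6b + c = 201
Solving the system yields a = 5, b = 3, c = 3.
So P(t) = 5t^2 + 3t + 3.
Check: P(6) = 201. ✓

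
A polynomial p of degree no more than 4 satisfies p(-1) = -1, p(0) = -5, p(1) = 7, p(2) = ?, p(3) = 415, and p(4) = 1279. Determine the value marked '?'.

On equispaced nodes a degree-4 polynomial has vanishing fifth forward difference, so
  - p(-1) + 5·p(0) - 10·p(1) + 10·p(2) - 5·p(3) + p(4) = 0.
Substituting the known values and solving for p(2):
  10·p(2) = 890
  p(2) = 89.

89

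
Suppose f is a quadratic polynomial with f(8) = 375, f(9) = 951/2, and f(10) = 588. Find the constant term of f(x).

Write f(x) = ax^2 + bx + c. Substituting each data point gives a linear system:
  64a + 8b + c = 375
  81a + 9b + c = 951/2
  100a + 10b + c = 588
Solving the system yields a = 6, b = -3/2, c = 3.
So f(x) = 6x² - (3/2)x + 3.
The constant term is 3.

3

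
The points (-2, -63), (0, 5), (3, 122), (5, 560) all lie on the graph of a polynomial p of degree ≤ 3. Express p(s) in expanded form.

p(s) = 5s^3 - 4s^2 + 6s + 5

Write p(s) = as^3 + bs^2 + cs + d. Substituting each data point gives a linear system:
  -8a + 4b - 2c + d = -63
  d = 5
  27a + 9b + 3c + d = 122
  125a + 25b + 5c + d = 560
Solving the system yields a = 5, b = -4, c = 6, d = 5.
So p(s) = 5s^3 - 4s^2 + 6s + 5.
Check: p(3) = 122. ✓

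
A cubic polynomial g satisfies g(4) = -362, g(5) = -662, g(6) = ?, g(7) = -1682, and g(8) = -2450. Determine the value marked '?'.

The 4 known points determine the degree-3 polynomial uniquely.
Write g(n) = an^3 + bn^2 + cn + d. Substituting each data point gives a linear system:
  64a + 16b + 4c + d = -362
  125a + 25b + 5c + d = -662
  343a + 49b + 7c + d = -1682
  512a + 64b + 8c + d = -2450
Solving the system yields a = -4, b = -6, c = -2, d = -2.
So g(n) = -4n³ - 6n² - 2n - 2.
Then g(6) = -1094.

-1094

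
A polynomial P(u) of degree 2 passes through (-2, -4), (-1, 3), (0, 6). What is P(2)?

0

Write P(u) = au^2 + bu + c. Substituting each data point gives a linear system:
  4a - 2b + c = -4
  a - b + c = 3
  c = 6
Solving the system yields a = -2, b = 1, c = 6.
So P(u) = -2u^2 + u + 6.
Then P(2) = 0.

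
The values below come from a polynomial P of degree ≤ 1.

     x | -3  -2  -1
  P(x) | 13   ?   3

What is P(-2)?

8

On equispaced nodes a degree-1 polynomial has vanishing second forward difference, so
  P(-3) - 2·P(-2) + P(-1) = 0.
Substituting the known values and solving for P(-2):
  -2·P(-2) = -16
  P(-2) = 8.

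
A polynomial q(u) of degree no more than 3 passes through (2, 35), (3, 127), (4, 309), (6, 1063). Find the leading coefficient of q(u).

Write q(u) = au^3 + bu^2 + cu + d. Substituting each data point gives a linear system:
  8a + 4b + 2c + d = 35
  27a + 9b + 3c + d = 127
  64a + 16b + 4c + d = 309
  216a + 36b + 6c + d = 1063
Solving the system yields a = 5, b = 0, c = -3, d = 1.
So q(u) = 5u³ - 3u + 1.
The leading coefficient is 5.

5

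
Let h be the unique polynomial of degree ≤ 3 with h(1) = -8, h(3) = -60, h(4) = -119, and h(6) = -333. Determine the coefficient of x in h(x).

Write h(x) = ax^3 + bx^2 + cx + d. Substituting each data point gives a linear system:
  a + b + c + d = -8
  27a + 9b + 3c + d = -60
  64a + 16b + 4c + d = -119
  216a + 36b + 6c + d = -333
Solving the system yields a = -1, b = -3, c = -1, d = -3.
So h(x) = -x^3 - 3x^2 - x - 3.
The coefficient of x is -1.

-1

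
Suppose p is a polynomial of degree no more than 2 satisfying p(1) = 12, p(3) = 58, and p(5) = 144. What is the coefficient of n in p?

Write p(n) = an^2 + bn + c. Substituting each data point gives a linear system:
  a + b + c = 12
  9a + 3b + c = 58
  25a + 5b + c = 144
Solving the system yields a = 5, b = 3, c = 4.
So p(n) = 5n² + 3n + 4.
The coefficient of n is 3.

3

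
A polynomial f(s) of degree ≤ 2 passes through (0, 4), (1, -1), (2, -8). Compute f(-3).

7

Forward differences of the values at s = 0, 1, 2:
  f  : 4  -1  -8
  Δ  : -5  -7
  Δ^2: -2
The second differences are constant, confirming degree 2.
Interpolating (Newton forward form) and evaluating at s = -3 gives f(-3) = 7.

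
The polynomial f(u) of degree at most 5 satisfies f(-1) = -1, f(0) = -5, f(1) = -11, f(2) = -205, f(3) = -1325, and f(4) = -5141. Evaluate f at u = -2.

115

Forward differences of the values at u = -1, 0, 1, 2, 3, 4:
  f  : -1  -5  -11  -205  -1325  -5141
  Δ  : -4  -6  -194  -1120  -3816
  Δ^2: -2  -188  -926  -2696
  Δ^3: -186  -738  -1770
  Δ^4: -552  -1032
  Δ^5: -480
The fifth differences are constant, confirming degree 5.
Interpolating (Newton forward form) and evaluating at u = -2 gives f(-2) = 115.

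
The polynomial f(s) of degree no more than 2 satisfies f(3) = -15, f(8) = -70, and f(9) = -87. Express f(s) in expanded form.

Using the Lagrange interpolation formula with nodes 3, 8, 9:
  L_0(s) = (s - 8)(s - 9) / 30
  L_1(s) = (s - 3)(s - 9) / -5
  L_2(s) = (s - 3)(s - 8) / 6
Then f(s) = -15·L_0(s) - 70·L_1(s) - 87·L_2(s).
Expanding and collecting terms gives f(s) = -s^2 - 6.
Check: f(8) = -70. ✓

f(s) = -s^2 - 6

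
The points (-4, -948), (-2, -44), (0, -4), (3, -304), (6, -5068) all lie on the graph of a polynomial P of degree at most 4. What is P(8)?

Using the Lagrange interpolation formula with nodes -4, -2, 0, 3, 6:
  L_0(s) = (s + 2)s(s - 3)(s - 6) / 560
  L_1(s) = (s + 4)s(s - 3)(s - 6) / -160
  L_2(s) = (s + 4)(s + 2)(s - 3)(s - 6) / 144
  L_3(s) = (s + 4)(s + 2)s(s - 6) / -315
  L_4(s) = (s + 4)(s + 2)s(s - 3) / 1440
Then P(s) = -948·L_0(s) - 44·L_1(s) - 4·L_2(s) - 304·L_3(s) - 5068·L_4(s).
Expanding and collecting terms gives P(s) = -4s^4 + 4s^2 - 4s - 4.
Evaluating at s = 8: P(8) = -16164.

-16164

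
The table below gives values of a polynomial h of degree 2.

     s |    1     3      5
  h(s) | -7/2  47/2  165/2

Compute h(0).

-5

Forward differences of the values at s = 1, 3, 5:
  h  : -7/2  47/2  165/2
  Δ  : 27  59
  Δ^2: 32
The second differences are constant, confirming degree 2.
Interpolating (Newton forward form) and evaluating at s = 0 gives h(0) = -5.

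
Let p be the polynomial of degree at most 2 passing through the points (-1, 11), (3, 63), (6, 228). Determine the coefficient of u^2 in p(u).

6

Write p(u) = au^2 + bu + c. Substituting each data point gives a linear system:
  a - b + c = 11
  9a + 3b + c = 63
  36a + 6b + c = 228
Solving the system yields a = 6, b = 1, c = 6.
So p(u) = 6u^2 + u + 6.
The leading coefficient is 6.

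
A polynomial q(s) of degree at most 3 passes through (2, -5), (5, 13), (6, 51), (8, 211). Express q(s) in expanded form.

q(s) = s^3 - 5s^2 + 2s + 3

Using the Lagrange interpolation formula with nodes 2, 5, 6, 8:
  L_0(s) = (s - 5)(s - 6)(s - 8) / -72
  L_1(s) = (s - 2)(s - 6)(s - 8) / 9
  L_2(s) = (s - 2)(s - 5)(s - 8) / -8
  L_3(s) = (s - 2)(s - 5)(s - 6) / 36
Then q(s) = -5·L_0(s) + 13·L_1(s) + 51·L_2(s) + 211·L_3(s).
Expanding and collecting terms gives q(s) = s³ - 5s² + 2s + 3.
Check: q(5) = 13. ✓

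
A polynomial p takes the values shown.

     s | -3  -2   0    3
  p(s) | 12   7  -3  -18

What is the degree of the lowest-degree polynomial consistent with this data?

1

Divided differences on the nodes -3, -2, 0, 3:
  order 0: 12  7  -3  -18
  order 1: -5  -5  -5
  order 2: 0  0
  order 3: 0
The order-1 divided differences are all -5 (nonzero) and every higher order vanishes, so the data lies on a polynomial of degree exactly 1.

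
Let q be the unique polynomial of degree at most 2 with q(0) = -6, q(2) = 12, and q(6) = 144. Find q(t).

Write q(t) = at^2 + bt + c. Substituting each data point gives a linear system:
  c = -6
  4a + 2b + c = 12
  36a + 6b + c = 144
Solving the system yields a = 4, b = 1, c = -6.
So q(t) = 4t^2 + t - 6.
Check: q(0) = -6. ✓

q(t) = 4t^2 + t - 6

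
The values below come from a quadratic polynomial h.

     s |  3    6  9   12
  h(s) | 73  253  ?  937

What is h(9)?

541

On equispaced nodes a degree-2 polynomial has vanishing third forward difference, so
  - h(3) + 3·h(6) - 3·h(9) + h(12) = 0.
Substituting the known values and solving for h(9):
  -3·h(9) = -1623
  h(9) = 541.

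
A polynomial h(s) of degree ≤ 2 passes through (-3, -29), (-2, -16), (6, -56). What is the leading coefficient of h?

Write h(s) = as^2 + bs + c. Substituting each data point gives a linear system:
  9a - 3b + c = -29
  4a - 2b + c = -16
  36a + 6b + c = -56
Solving the system yields a = -2, b = 3, c = -2.
So h(s) = -2s² + 3s - 2.
The leading coefficient is -2.

-2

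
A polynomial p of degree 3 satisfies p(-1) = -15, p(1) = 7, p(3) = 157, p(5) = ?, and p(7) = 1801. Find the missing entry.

675

The 4 known points determine the degree-3 polynomial uniquely.
Write p(s) = as^3 + bs^2 + cs + d. Substituting each data point gives a linear system:
  -a + b - c + d = -15
  a + b + c + d = 7
  27a + 9b + 3c + d = 157
  343a + 49b + 7c + d = 1801
Solving the system yields a = 5, b = 1, c = 6, d = -5.
So p(s) = 5s^3 + s^2 + 6s - 5.
Then p(5) = 675.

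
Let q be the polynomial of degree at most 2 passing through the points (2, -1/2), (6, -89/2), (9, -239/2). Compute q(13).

Using the Lagrange interpolation formula with nodes 2, 6, 9:
  L_0(x) = (x - 6)(x - 9) / 28
  L_1(x) = (x - 2)(x - 9) / -12
  L_2(x) = (x - 2)(x - 6) / 21
Then q(x) = -1/2·L_0(x) - 89/2·L_1(x) - 239/2·L_2(x).
Expanding and collecting terms gives q(x) = -2x² + 5x - 5/2.
Evaluating at x = 13: q(13) = -551/2.

-551/2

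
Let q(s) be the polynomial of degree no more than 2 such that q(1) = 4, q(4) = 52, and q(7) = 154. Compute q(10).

310

Using the Lagrange interpolation formula with nodes 1, 4, 7:
  L_0(s) = (s - 4)(s - 7) / 18
  L_1(s) = (s - 1)(s - 7) / -9
  L_2(s) = (s - 1)(s - 4) / 18
Then q(s) = 4·L_0(s) + 52·L_1(s) + 154·L_2(s).
Expanding and collecting terms gives q(s) = 3s² + s.
Evaluating at s = 10: q(10) = 310.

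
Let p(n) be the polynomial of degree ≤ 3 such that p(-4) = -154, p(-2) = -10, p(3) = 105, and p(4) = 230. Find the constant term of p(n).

6

Write p(n) = an^3 + bn^2 + cn + d. Substituting each data point gives a linear system:
  -64a + 16b - 4c + d = -154
  -8a + 4b - 2c + d = -10
  27a + 9b + 3c + d = 105
  64a + 16b + 4c + d = 230
Solving the system yields a = 3, b = 2, c = 0, d = 6.
So p(n) = 3n^3 + 2n^2 + 6.
The constant term is 6.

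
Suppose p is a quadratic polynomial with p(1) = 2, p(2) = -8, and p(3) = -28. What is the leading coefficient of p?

-5

Write p(u) = au^2 + bu + c. Substituting each data point gives a linear system:
  a + b + c = 2
  4a + 2b + c = -8
  9a + 3b + c = -28
Solving the system yields a = -5, b = 5, c = 2.
So p(u) = -5u² + 5u + 2.
The leading coefficient is -5.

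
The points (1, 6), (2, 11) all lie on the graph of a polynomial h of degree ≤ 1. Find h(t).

h(t) = 5t + 1

Using the Lagrange interpolation formula with nodes 1, 2:
  L_0(t) = (t - 2) / -1
  L_1(t) = (t - 1) / 1
Then h(t) = 6·L_0(t) + 11·L_1(t).
Expanding and collecting terms gives h(t) = 5t + 1.
Check: h(2) = 11. ✓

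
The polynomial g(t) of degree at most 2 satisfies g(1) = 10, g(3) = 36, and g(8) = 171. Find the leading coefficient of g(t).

Write g(t) = at^2 + bt + c. Substituting each data point gives a linear system:
  a + b + c = 10
  9a + 3b + c = 36
  64a + 8b + c = 171
Solving the system yields a = 2, b = 5, c = 3.
So g(t) = 2t² + 5t + 3.
The leading coefficient is 2.

2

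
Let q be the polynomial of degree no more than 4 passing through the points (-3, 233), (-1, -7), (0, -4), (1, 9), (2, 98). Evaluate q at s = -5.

2121

Write q(s) = as^4 + bs^3 + cs^2 + ds + e. Substituting each data point gives a linear system:
  81a - 27b + 9c - 3d + e = 233
  a - b + c - d + e = -7
  e = -4
  a + b + c + d + e = 9
  16a + 8b + 4c + 2d + e = 98
Solving the system yields a = 4, b = 3, c = 1, d = 5, e = -4.
So q(s) = 4s^4 + 3s^3 + s^2 + 5s - 4.
Then q(-5) = 2121.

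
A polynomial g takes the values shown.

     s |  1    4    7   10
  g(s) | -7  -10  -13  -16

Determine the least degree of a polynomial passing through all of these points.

Forward differences of the values at s = 1, 4, 7, 10:
  g  : -7  -10  -13  -16
  Δ  : -3  -3  -3
  Δ^2: 0  0
  Δ^3: 0
The first differences are constant (-3) and nonzero, while all higher differences vanish, so the minimal degree is 1.

1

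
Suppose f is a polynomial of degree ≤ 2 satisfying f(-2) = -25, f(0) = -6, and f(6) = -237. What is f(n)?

Using the Lagrange interpolation formula with nodes -2, 0, 6:
  L_0(n) = n(n - 6) / 16
  L_1(n) = (n + 2)(n - 6) / -12
  L_2(n) = (n + 2)n / 48
Then f(n) = -25·L_0(n) - 6·L_1(n) - 237·L_2(n).
Expanding and collecting terms gives f(n) = -6n² - (5/2)n - 6.
Check: f(-2) = -25. ✓

f(n) = -6n^2 - (5/2)n - 6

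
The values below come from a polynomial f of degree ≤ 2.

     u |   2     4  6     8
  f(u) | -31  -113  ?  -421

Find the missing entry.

-243

On equispaced nodes a degree-2 polynomial has vanishing third forward difference, so
  - f(2) + 3·f(4) - 3·f(6) + f(8) = 0.
Substituting the known values and solving for f(6):
  -3·f(6) = 729
  f(6) = -243.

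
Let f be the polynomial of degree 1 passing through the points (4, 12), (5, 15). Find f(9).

27

Using the Lagrange interpolation formula with nodes 4, 5:
  L_0(t) = (t - 5) / -1
  L_1(t) = (t - 4) / 1
Then f(t) = 12·L_0(t) + 15·L_1(t).
Expanding and collecting terms gives f(t) = 3t.
Evaluating at t = 9: f(9) = 27.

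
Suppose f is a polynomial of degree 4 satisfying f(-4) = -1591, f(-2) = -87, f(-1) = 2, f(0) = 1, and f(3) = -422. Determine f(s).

Write f(s) = as^4 + bs^3 + cs^2 + ds + e. Substituting each data point gives a linear system:
  256a - 64b + 16c - 4d + e = -1591
  16a - 8b + 4c - 2d + e = -87
  a - b + c - d + e = 2
  e = 1
  81a + 27b + 9c + 3d + e = -422
Solving the system yields a = -6, b = 2, c = 3, d = -6, e = 1.
So f(s) = -6s^4 + 2s^3 + 3s^2 - 6s + 1.
Check: f(-4) = -1591. ✓

f(s) = -6s^4 + 2s^3 + 3s^2 - 6s + 1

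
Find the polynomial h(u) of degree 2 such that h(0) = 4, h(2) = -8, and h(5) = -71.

h(u) = -3u^2 + 4

Write h(u) = au^2 + bu + c. Substituting each data point gives a linear system:
  c = 4
  4a + 2b + c = -8
  25a + 5b + c = -71
Solving the system yields a = -3, b = 0, c = 4.
So h(u) = -3u^2 + 4.
Check: h(5) = -71. ✓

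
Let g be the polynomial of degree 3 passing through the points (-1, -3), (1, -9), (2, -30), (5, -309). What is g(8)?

-1164

Write g(x) = ax^3 + bx^2 + cx + d. Substituting each data point gives a linear system:
  -a + b - c + d = -3
  a + b + c + d = -9
  8a + 4b + 2c + d = -30
  125a + 25b + 5c + d = -309
Solving the system yields a = -2, b = -2, c = -1, d = -4.
So g(x) = -2x^3 - 2x^2 - x - 4.
Then g(8) = -1164.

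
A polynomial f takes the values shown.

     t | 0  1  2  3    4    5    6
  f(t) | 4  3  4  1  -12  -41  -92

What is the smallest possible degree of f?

Forward differences of the values at t = 0, 1, 2, 3, 4, 5, 6:
  f  : 4  3  4  1  -12  -41  -92
  Δ  : -1  1  -3  -13  -29  -51
  Δ^2: 2  -4  -10  -16  -22
  Δ^3: -6  -6  -6  -6
  Δ^4: 0  0  0
  Δ^5: 0  0
  Δ^6: 0
The third differences are constant (-6) and nonzero, while all higher differences vanish, so the minimal degree is 3.

3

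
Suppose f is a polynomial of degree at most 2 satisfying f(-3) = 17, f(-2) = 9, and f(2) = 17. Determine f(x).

f(x) = 2x^2 + 2x + 5

Using the Lagrange interpolation formula with nodes -3, -2, 2:
  L_0(x) = (x + 2)(x - 2) / 5
  L_1(x) = (x + 3)(x - 2) / -4
  L_2(x) = (x + 3)(x + 2) / 20
Then f(x) = 17·L_0(x) + 9·L_1(x) + 17·L_2(x).
Expanding and collecting terms gives f(x) = 2x^2 + 2x + 5.
Check: f(-3) = 17. ✓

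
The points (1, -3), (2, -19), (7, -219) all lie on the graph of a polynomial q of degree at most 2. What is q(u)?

q(u) = -4u^2 - 4u + 5

Write q(u) = au^2 + bu + c. Substituting each data point gives a linear system:
  a + b + c = -3
  4a + 2b + c = -19
  49a + 7b + c = -219
Solving the system yields a = -4, b = -4, c = 5.
So q(u) = -4u^2 - 4u + 5.
Check: q(7) = -219. ✓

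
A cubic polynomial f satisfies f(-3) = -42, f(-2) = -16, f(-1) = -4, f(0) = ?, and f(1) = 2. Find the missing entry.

On equispaced nodes a degree-3 polynomial has vanishing fourth forward difference, so
  f(-3) - 4·f(-2) + 6·f(-1) - 4·f(0) + f(1) = 0.
Substituting the known values and solving for f(0):
  -4·f(0) = 0
  f(0) = 0.

0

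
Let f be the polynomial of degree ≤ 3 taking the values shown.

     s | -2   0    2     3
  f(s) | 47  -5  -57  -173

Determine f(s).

f(s) = -6s^3 - 2s - 5

Using the Lagrange interpolation formula with nodes -2, 0, 2, 3:
  L_0(s) = s(s - 2)(s - 3) / -40
  L_1(s) = (s + 2)(s - 2)(s - 3) / 12
  L_2(s) = (s + 2)s(s - 3) / -8
  L_3(s) = (s + 2)s(s - 2) / 15
Then f(s) = 47·L_0(s) - 5·L_1(s) - 57·L_2(s) - 173·L_3(s).
Expanding and collecting terms gives f(s) = -6s³ - 2s - 5.
Check: f(3) = -173. ✓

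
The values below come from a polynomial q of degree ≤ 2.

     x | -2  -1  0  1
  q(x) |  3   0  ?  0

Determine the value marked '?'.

-1

On equispaced nodes a degree-2 polynomial has vanishing third forward difference, so
  - q(-2) + 3·q(-1) - 3·q(0) + q(1) = 0.
Substituting the known values and solving for q(0):
  -3·q(0) = 3
  q(0) = -1.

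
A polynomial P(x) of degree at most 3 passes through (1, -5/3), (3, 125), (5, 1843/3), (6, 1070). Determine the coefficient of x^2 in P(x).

Write P(x) = ax^3 + bx^2 + cx + d. Substituting each data point gives a linear system:
  a + b + c + d = -5/3
  27a + 9b + 3c + d = 125
  125a + 25b + 5c + d = 1843/3
  216a + 36b + 6c + d = 1070
Solving the system yields a = 5, b = 1/3, c = -3, d = -4.
So P(x) = 5x³ + (1/3)x² - 3x - 4.
The coefficient of x^2 is 1/3.

1/3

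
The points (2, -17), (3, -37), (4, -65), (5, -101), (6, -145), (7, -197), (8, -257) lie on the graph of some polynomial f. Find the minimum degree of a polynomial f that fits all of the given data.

Forward differences of the values at n = 2, 3, 4, 5, 6, 7, 8:
  f  : -17  -37  -65  -101  -145  -197  -257
  Δ  : -20  -28  -36  -44  -52  -60
  Δ^2: -8  -8  -8  -8  -8
  Δ^3: 0  0  0  0
  Δ^4: 0  0  0
  Δ^5: 0  0
  Δ^6: 0
The second differences are constant (-8) and nonzero, while all higher differences vanish, so the minimal degree is 2.

2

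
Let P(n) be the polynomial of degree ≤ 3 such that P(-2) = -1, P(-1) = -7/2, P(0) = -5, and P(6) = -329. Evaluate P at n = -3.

Using the Lagrange interpolation formula with nodes -2, -1, 0, 6:
  L_0(n) = (n + 1)n(n - 6) / -16
  L_1(n) = (n + 2)n(n - 6) / 7
  L_2(n) = (n + 2)(n + 1)(n - 6) / -12
  L_3(n) = (n + 2)(n + 1)n / 336
Then P(n) = -1·L_0(n) - 7/2·L_1(n) - 5·L_2(n) - 329·L_3(n).
Expanding and collecting terms gives P(n) = -n³ - (5/2)n² - 3n - 5.
Evaluating at n = -3: P(-3) = 17/2.

17/2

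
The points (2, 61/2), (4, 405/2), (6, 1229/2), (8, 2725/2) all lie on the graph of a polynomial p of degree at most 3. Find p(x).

Write p(x) = ax^3 + bx^2 + cx + d. Substituting each data point gives a linear system:
  8a + 4b + 2c + d = 61/2
  64a + 16b + 4c + d = 405/2
  216a + 36b + 6c + d = 1229/2
  512a + 64b + 8c + d = 2725/2
Solving the system yields a = 2, b = 6, c = -6, d = 5/2.
So p(x) = 2x^3 + 6x^2 - 6x + 5/2.
Check: p(8) = 2725/2. ✓

p(x) = 2x^3 + 6x^2 - 6x + 5/2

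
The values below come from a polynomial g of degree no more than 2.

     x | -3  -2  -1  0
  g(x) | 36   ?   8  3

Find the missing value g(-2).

The 3 known points determine the degree-2 polynomial uniquely.
Write g(x) = ax^2 + bx + c. Substituting each data point gives a linear system:
  9a - 3b + c = 36
  a - b + c = 8
  c = 3
Solving the system yields a = 3, b = -2, c = 3.
So g(x) = 3x² - 2x + 3.
Then g(-2) = 19.

19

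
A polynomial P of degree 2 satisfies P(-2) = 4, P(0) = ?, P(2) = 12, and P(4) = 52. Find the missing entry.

On equispaced nodes a degree-2 polynomial has vanishing third forward difference, so
  - P(-2) + 3·P(0) - 3·P(2) + P(4) = 0.
Substituting the known values and solving for P(0):
  3·P(0) = -12
  P(0) = -4.

-4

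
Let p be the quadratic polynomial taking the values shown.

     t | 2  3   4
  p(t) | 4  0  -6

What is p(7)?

-36

Forward differences of the values at t = 2, 3, 4:
  p  : 4  0  -6
  Δ  : -4  -6
  Δ^2: -2
The second differences are constant, confirming degree 2.
Interpolating (Newton forward form) and evaluating at t = 7 gives p(7) = -36.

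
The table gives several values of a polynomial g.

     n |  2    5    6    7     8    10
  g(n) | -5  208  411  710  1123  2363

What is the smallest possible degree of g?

Divided differences on the nodes 2, 5, 6, 7, 8, 10:
  order 0: -5  208  411  710  1123  2363
  order 1: 71  203  299  413  620
  order 2: 33  48  57  69
  order 3: 3  3  3
  order 4: 0  0
  order 5: 0
The order-3 divided differences are all 3 (nonzero) and every higher order vanishes, so the data lies on a polynomial of degree exactly 3.

3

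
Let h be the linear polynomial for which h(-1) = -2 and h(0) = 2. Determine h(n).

h(n) = 4n + 2

Write h(n) = an + b. Substituting each data point gives a linear system:
  -a + b = -2
  b = 2
Solving the system yields a = 4, b = 2.
So h(n) = 4n + 2.
Check: h(0) = 2. ✓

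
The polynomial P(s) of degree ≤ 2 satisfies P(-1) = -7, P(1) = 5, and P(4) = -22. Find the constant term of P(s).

Write P(s) = as^2 + bs + c. Substituting each data point gives a linear system:
  a - b + c = -7
  a + b + c = 5
  16a + 4b + c = -22
Solving the system yields a = -3, b = 6, c = 2.
So P(s) = -3s^2 + 6s + 2.
The constant term is 2.

2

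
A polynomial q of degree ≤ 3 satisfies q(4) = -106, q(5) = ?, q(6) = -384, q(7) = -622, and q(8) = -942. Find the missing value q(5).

On equispaced nodes a degree-3 polynomial has vanishing fourth forward difference, so
  q(4) - 4·q(5) + 6·q(6) - 4·q(7) + q(8) = 0.
Substituting the known values and solving for q(5):
  -4·q(5) = 864
  q(5) = -216.

-216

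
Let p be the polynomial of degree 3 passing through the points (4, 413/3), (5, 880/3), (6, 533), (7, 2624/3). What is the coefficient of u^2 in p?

-3

Write p(u) = au^3 + bu^2 + cu + d. Substituting each data point gives a linear system:
  64a + 16b + 4c + d = 413/3
  125a + 25b + 5c + d = 880/3
  216a + 36b + 6c + d = 533
  343a + 49b + 7c + d = 2624/3
Solving the system yields a = 3, b = -3, c = -1/3, d = -5.
So p(u) = 3u^3 - 3u^2 - (1/3)u - 5.
The coefficient of u^2 is -3.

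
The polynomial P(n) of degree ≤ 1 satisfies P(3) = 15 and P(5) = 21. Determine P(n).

P(n) = 3n + 6

Write P(n) = an + b. Substituting each data point gives a linear system:
  3a + b = 15
  5a + b = 21
Solving the system yields a = 3, b = 6.
So P(n) = 3n + 6.
Check: P(3) = 15. ✓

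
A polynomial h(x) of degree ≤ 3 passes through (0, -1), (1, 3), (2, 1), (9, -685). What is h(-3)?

11

Write h(x) = ax^3 + bx^2 + cx + d. Substituting each data point gives a linear system:
  d = -1
  a + b + c + d = 3
  8a + 4b + 2c + d = 1
  729a + 81b + 9c + d = -685
Solving the system yields a = -1, b = 0, c = 5, d = -1.
So h(x) = -x^3 + 5x - 1.
Then h(-3) = 11.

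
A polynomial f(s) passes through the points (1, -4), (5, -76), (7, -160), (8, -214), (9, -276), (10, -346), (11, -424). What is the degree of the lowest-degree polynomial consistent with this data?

Divided differences on the nodes 1, 5, 7, 8, 9, 10, 11:
  order 0: -4  -76  -160  -214  -276  -346  -424
  order 1: -18  -42  -54  -62  -70  -78
  order 2: -4  -4  -4  -4  -4
  order 3: 0  0  0  0
  order 4: 0  0  0
  order 5: 0  0
  order 6: 0
The order-2 divided differences are all -4 (nonzero) and every higher order vanishes, so the data lies on a polynomial of degree exactly 2.

2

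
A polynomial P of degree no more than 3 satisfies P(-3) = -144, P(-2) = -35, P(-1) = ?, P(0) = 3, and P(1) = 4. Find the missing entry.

On equispaced nodes a degree-3 polynomial has vanishing fourth forward difference, so
  P(-3) - 4·P(-2) + 6·P(-1) - 4·P(0) + P(1) = 0.
Substituting the known values and solving for P(-1):
  6·P(-1) = 12
  P(-1) = 2.

2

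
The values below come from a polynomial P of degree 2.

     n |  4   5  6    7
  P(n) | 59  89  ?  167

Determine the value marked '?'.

125

On equispaced nodes a degree-2 polynomial has vanishing third forward difference, so
  - P(4) + 3·P(5) - 3·P(6) + P(7) = 0.
Substituting the known values and solving for P(6):
  -3·P(6) = -375
  P(6) = 125.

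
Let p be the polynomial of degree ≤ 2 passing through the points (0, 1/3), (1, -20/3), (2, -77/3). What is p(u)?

Write p(u) = au^2 + bu + c. Substituting each data point gives a linear system:
  c = 1/3
  a + b + c = -20/3
  4a + 2b + c = -77/3
Solving the system yields a = -6, b = -1, c = 1/3.
So p(u) = -6u^2 - u + 1/3.
Check: p(0) = 1/3. ✓

p(u) = -6u^2 - u + 1/3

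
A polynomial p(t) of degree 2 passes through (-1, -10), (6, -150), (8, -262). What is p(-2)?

Write p(t) = at^2 + bt + c. Substituting each data point gives a linear system:
  a - b + c = -10
  36a + 6b + c = -150
  64a + 8b + c = -262
Solving the system yields a = -4, b = 0, c = -6.
So p(t) = -4t^2 - 6.
Then p(-2) = -22.

-22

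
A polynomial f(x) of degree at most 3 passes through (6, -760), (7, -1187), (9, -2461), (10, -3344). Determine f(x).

f(x) = -3x^3 - 4x^2 + 6x - 4

Write f(x) = ax^3 + bx^2 + cx + d. Substituting each data point gives a linear system:
  216a + 36b + 6c + d = -760
  343a + 49b + 7c + d = -1187
  729a + 81b + 9c + d = -2461
  1000a + 100b + 10c + d = -3344
Solving the system yields a = -3, b = -4, c = 6, d = -4.
So f(x) = -3x^3 - 4x^2 + 6x - 4.
Check: f(7) = -1187. ✓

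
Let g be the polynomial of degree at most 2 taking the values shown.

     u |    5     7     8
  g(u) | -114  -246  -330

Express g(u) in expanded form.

g(u) = -6u^2 + 6u + 6

Write g(u) = au^2 + bu + c. Substituting each data point gives a linear system:
  25a + 5b + c = -114
  49a + 7b + c = -246
  64a + 8b + c = -330
Solving the system yields a = -6, b = 6, c = 6.
So g(u) = -6u^2 + 6u + 6.
Check: g(8) = -330. ✓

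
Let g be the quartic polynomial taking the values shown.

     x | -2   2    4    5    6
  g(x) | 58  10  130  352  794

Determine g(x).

g(x) = x^4 - 3x^3 + 4x^2 + 2

Write g(x) = ax^4 + bx^3 + cx^2 + dx + e. Substituting each data point gives a linear system:
  16a - 8b + 4c - 2d + e = 58
  16a + 8b + 4c + 2d + e = 10
  256a + 64b + 16c + 4d + e = 130
  625a + 125b + 25c + 5d + e = 352
  1296a + 216b + 36c + 6d + e = 794
Solving the system yields a = 1, b = -3, c = 4, d = 0, e = 2.
So g(x) = x^4 - 3x^3 + 4x^2 + 2.
Check: g(5) = 352. ✓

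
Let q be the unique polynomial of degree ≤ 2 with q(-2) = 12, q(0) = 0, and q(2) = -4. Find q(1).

-3

Write q(s) = as^2 + bs + c. Substituting each data point gives a linear system:
  4a - 2b + c = 12
  c = 0
  4a + 2b + c = -4
Solving the system yields a = 1, b = -4, c = 0.
So q(s) = s² - 4s.
Then q(1) = -3.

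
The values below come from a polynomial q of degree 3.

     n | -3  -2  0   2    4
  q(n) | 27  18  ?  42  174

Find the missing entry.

6

The 4 known points determine the degree-3 polynomial uniquely.
Write q(n) = an^3 + bn^2 + cn + d. Substituting each data point gives a linear system:
  -27a + 9b - 3c + d = 27
  -8a + 4b - 2c + d = 18
  8a + 4b + 2c + d = 42
  64a + 16b + 4c + d = 174
Solving the system yields a = 1, b = 6, c = 2, d = 6.
So q(n) = n^3 + 6n^2 + 2n + 6.
Then q(0) = 6.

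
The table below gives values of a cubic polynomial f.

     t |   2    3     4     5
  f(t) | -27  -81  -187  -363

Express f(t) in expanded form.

f(t) = -3t^3 + t^2 - 2t - 3

Write f(t) = at^3 + bt^2 + ct + d. Substituting each data point gives a linear system:
  8a + 4b + 2c + d = -27
  27a + 9b + 3c + d = -81
  64a + 16b + 4c + d = -187
  125a + 25b + 5c + d = -363
Solving the system yields a = -3, b = 1, c = -2, d = -3.
So f(t) = -3t^3 + t^2 - 2t - 3.
Check: f(4) = -187. ✓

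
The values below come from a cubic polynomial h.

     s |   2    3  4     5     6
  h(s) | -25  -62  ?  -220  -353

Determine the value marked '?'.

-125

On equispaced nodes a degree-3 polynomial has vanishing fourth forward difference, so
  h(2) - 4·h(3) + 6·h(4) - 4·h(5) + h(6) = 0.
Substituting the known values and solving for h(4):
  6·h(4) = -750
  h(4) = -125.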